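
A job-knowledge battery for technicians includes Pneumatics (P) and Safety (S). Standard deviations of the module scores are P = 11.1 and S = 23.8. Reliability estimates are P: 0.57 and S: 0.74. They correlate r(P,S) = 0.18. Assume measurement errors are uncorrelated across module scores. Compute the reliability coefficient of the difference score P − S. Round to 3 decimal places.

Var(P−S) = 11.1² + 23.8² − 2·11.1·23.8·0.18 = 689.65 − 95.1048 = 594.545.
Because errors are independent across components, Cov(Tᵢ,Tⱼ) = Cov(Xᵢ,Xⱼ); the off-diagonal part of the true-score variance is the same as above.
True-score variance = [11.1²·0.57 + 23.8²·0.74] − 95.1048 = 489.395 − 95.1048 = 394.291.
Reliability = 394.291 / 594.545 = 0.663.

0.663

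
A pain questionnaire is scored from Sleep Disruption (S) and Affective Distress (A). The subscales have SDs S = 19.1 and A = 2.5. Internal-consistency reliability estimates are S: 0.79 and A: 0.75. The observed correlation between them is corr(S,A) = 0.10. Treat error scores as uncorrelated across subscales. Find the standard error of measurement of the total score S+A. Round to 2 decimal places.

Var(total) = 371.06 + 9.55 = 380.61.
True-score variance = 292.887 + 9.55 = 302.437, so reliability = 0.7946.
Error variance = 380.61 − 302.437 = 78.1726; SEM = √78.1726 = 8.84.

8.84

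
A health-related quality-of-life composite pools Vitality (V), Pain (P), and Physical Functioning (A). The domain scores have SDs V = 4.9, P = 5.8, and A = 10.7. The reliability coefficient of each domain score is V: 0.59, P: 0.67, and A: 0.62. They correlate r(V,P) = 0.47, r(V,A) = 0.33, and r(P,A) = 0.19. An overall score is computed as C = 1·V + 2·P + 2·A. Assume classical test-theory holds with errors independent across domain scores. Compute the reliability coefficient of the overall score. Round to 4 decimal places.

Var(C) = 4.9² + 2²·5.8² + 2²·10.7² + 2·[2·4.9·5.8·0.47 + 2·4.9·10.7·0.33 + 4·5.8·10.7·0.19] = 616.53 + 216.968 = 833.498.
Under uncorrelated errors the observed covariances equal the true-score covariances, so only the own-variance terms attenuate.
True-score variance = [4.9²·0.59 + 2²·5.8²·0.67 + 2²·10.7²·0.62] + 216.968 = 388.256 + 216.968 = 605.225.
Reliability = 605.225 / 833.498 = 0.7261.

0.7261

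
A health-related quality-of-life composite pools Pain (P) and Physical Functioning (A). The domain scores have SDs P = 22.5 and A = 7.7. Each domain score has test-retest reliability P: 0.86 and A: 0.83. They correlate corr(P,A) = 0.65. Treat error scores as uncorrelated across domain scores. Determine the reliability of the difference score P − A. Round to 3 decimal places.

Var(P−A) = 22.5² + 7.7² − 2·22.5·7.7·0.65 = 565.54 − 225.225 = 340.315.
Because errors are independent across components, Cov(Tᵢ,Tⱼ) = Cov(Xᵢ,Xⱼ); the off-diagonal part of the true-score variance is the same as above.
True-score variance = [22.5²·0.86 + 7.7²·0.83] − 225.225 = 484.586 − 225.225 = 259.361.
Reliability = 259.361 / 340.315 = 0.762.

0.762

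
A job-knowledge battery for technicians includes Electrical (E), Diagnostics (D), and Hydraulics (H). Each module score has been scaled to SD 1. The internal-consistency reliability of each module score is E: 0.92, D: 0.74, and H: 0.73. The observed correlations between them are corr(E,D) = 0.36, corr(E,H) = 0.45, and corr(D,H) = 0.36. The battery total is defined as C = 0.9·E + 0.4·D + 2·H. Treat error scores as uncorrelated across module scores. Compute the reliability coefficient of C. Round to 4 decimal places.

0.8402

Var(C) = 0.9² + 0.4² + 2² + 2·[0.36·0.36 + 1.8·0.45 + 0.8·0.36] = 4.97 + 2.4552 = 7.4252.
Under uncorrelated errors the observed covariances equal the true-score covariances, so only the own-variance terms attenuate.
True-score variance = [0.9²·0.92 + 0.4²·0.74 + 2²·0.73] + 2.4552 = 3.7836 + 2.4552 = 6.2388.
Reliability = 6.2388 / 7.4252 = 0.8402.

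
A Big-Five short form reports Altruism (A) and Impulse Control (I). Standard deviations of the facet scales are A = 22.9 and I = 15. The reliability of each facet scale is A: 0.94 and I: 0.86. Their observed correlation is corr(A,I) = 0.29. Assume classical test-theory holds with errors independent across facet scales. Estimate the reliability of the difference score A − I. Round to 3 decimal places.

Var(A−I) = 22.9² + 15² − 2·22.9·15·0.29 = 749.41 − 199.23 = 550.18.
Under uncorrelated errors the observed covariances equal the true-score covariances, so only the own-variance terms attenuate.
True-score variance = [22.9²·0.94 + 15²·0.86] − 199.23 = 686.445 − 199.23 = 487.215.
Reliability = 487.215 / 550.18 = 0.886.

0.886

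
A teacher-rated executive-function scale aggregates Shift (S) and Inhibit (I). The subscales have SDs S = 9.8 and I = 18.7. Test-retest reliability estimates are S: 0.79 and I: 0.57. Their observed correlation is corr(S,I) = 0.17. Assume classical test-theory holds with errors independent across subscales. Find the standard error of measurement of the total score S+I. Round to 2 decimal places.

Var(total) = 445.73 + 62.3084 = 508.038.
True-score variance = 275.195 + 62.3084 = 337.503, so reliability = 0.6643.
Error variance = 508.038 − 337.503 = 170.535; SEM = √170.535 = 13.06.

13.06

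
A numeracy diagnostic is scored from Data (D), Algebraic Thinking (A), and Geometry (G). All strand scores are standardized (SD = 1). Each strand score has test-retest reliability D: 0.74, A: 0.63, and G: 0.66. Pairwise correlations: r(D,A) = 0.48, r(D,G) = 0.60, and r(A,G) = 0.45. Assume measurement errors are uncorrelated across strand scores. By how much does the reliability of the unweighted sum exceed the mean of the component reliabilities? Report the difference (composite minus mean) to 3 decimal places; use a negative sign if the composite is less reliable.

Var(sum) = 3 + 3.06 = 6.06; true-score variance = 2.03 + 3.06 = 5.09; composite reliability = 0.8399.
Mean component reliability = 0.6767.
Difference = 0.8399 − 0.6767 = 0.163.

0.163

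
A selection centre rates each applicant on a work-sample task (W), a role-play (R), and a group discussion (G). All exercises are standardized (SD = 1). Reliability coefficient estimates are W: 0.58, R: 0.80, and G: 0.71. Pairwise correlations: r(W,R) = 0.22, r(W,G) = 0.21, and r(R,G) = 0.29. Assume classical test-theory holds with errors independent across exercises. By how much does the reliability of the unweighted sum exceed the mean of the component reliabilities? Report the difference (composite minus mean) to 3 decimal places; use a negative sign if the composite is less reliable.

0.098

Var(sum) = 3 + 1.44 = 4.44; true-score variance = 2.09 + 1.44 = 3.53; composite reliability = 0.7950.
Mean component reliability = 0.6967.
Difference = 0.7950 − 0.6967 = 0.098.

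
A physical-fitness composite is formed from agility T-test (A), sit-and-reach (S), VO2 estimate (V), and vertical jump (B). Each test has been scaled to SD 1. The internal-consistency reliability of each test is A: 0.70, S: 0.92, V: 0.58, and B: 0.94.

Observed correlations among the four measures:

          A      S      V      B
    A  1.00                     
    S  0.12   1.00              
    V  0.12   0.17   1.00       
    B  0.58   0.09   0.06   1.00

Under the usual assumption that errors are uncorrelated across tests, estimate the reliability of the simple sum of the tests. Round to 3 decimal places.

0.863

Var(A+S+V+B) = 4 + 2·[0.12 + 0.12 + 0.58 + 0.17 + 0.09 + 0.06] = 4 + 2.28 = 6.28.
With uncorrelated errors the cross-covariances are all true-score covariance, so they carry over unchanged; only the diagonal terms shrink to ρᵢσᵢ².
True-score variance = [0.70 + 0.92 + 0.58 + 0.94] + 2.28 = 3.14 + 2.28 = 5.42.
Reliability = 5.42 / 6.28 = 0.863.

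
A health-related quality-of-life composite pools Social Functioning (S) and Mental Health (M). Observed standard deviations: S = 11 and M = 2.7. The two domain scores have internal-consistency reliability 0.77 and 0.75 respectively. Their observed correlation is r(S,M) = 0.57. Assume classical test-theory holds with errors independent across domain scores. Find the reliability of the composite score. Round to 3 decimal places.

Var(S+M) = 11² + 2.7² + 2·[11·2.7·0.57] = 128.29 + 33.858 = 162.148.
With uncorrelated errors the cross-covariances are all true-score covariance, so they carry over unchanged; only the diagonal terms shrink to ρᵢσᵢ².
True-score variance = [11²·0.77 + 2.7²·0.75] + 33.858 = 98.6375 + 33.858 = 132.495.
Reliability = 132.495 / 162.148 = 0.817.

0.817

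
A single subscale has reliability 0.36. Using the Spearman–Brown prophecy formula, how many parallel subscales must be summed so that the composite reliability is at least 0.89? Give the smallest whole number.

15

k ≥ ρ*(1−ρ₁)/(ρ₁(1−ρ*)) = 0.89·0.64 / (0.36·0.11) = 14.384.
Smallest integer k = 15.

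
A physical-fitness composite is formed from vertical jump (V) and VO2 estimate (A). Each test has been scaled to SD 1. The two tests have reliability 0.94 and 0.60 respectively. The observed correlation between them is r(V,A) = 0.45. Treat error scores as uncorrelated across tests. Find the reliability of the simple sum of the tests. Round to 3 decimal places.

0.841

Var(V+A) = 2 + 2·[0.45] = 2 + 0.9 = 2.9.
Because errors are independent across components, Cov(Tᵢ,Tⱼ) = Cov(Xᵢ,Xⱼ); the off-diagonal part of the true-score variance is the same as above.
True-score variance = [0.94 + 0.60] + 0.9 = 1.54 + 0.9 = 2.44.
Reliability = 2.44 / 2.9 = 0.841.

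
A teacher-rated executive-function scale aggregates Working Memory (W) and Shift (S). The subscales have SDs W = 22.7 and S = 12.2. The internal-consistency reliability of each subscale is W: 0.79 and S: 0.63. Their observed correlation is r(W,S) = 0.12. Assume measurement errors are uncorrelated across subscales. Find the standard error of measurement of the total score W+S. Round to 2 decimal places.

Var(total) = 664.13 + 66.4656 = 730.596.
True-score variance = 500.848 + 66.4656 = 567.314, so reliability = 0.7765.
Error variance = 730.596 − 567.314 = 163.282; SEM = √163.282 = 12.78.

12.78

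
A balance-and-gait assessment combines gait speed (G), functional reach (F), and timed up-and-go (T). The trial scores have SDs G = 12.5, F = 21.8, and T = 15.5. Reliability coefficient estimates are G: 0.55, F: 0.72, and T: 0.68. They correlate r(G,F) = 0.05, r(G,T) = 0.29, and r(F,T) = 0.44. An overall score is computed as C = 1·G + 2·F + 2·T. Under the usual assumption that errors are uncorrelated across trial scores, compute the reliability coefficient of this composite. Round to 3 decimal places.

Var(C) = 12.5² + 2²·21.8² + 2²·15.5² + 2·[2·12.5·21.8·0.05 + 2·12.5·15.5·0.29 + 4·21.8·15.5·0.44] = 3018.21 + 1468.66 = 4486.87.
Because errors are independent across components, Cov(Tᵢ,Tⱼ) = Cov(Xᵢ,Xⱼ); the off-diagonal part of the true-score variance is the same as above.
True-score variance = [12.5²·0.55 + 2²·21.8²·0.72 + 2²·15.5²·0.68] + 1468.66 = 2108.11 + 1468.66 = 3576.77.
Reliability = 3576.77 / 4486.87 = 0.797.

0.797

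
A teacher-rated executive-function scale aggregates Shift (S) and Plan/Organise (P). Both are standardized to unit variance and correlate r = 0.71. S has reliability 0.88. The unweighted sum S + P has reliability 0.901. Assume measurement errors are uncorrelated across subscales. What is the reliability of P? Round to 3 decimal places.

0.781

Var(S+P) = 2 + 2·0.71 = 3.420.
True-score variance = ρ_S + ρ_P + 2·0.71, so 0.901 = (0.88 + ρ_P + 1.42) / 3.420.
ρ_P = 0.901·3.420 − 0.88 − 1.42 = 0.781.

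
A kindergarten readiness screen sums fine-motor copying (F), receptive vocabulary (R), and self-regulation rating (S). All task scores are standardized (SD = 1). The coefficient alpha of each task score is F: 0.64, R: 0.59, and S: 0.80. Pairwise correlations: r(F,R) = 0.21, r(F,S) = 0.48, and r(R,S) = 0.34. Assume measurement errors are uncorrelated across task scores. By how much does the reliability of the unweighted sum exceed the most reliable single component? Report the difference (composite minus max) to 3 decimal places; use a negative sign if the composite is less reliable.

Var(sum) = 3 + 2.06 = 5.06; true-score variance = 2.03 + 2.06 = 4.09; composite reliability = 0.8083.
Max component reliability = 0.8000.
Difference = 0.8083 − 0.8000 = 0.008.

0.008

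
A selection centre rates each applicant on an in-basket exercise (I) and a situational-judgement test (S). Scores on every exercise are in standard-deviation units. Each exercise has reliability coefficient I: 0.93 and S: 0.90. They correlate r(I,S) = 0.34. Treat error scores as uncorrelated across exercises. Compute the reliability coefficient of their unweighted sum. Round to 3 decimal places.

Var(I+S) = 2 + 2·[0.34] = 2 + 0.68 = 2.68.
Because errors are independent across components, Cov(Tᵢ,Tⱼ) = Cov(Xᵢ,Xⱼ); the off-diagonal part of the true-score variance is the same as above.
True-score variance = [0.93 + 0.90] + 0.68 = 1.83 + 0.68 = 2.51.
Reliability = 2.51 / 2.68 = 0.937.

0.937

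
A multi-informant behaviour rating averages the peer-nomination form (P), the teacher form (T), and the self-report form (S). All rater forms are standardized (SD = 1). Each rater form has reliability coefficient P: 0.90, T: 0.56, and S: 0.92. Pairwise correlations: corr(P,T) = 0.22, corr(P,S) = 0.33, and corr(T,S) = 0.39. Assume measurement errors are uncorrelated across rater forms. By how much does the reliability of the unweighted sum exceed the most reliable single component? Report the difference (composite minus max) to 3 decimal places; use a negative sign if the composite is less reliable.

-0.047

Var(sum) = 3 + 1.88 = 4.88; true-score variance = 2.38 + 1.88 = 4.26; composite reliability = 0.8730.
Max component reliability = 0.9200.
Difference = 0.8730 − 0.9200 = -0.047.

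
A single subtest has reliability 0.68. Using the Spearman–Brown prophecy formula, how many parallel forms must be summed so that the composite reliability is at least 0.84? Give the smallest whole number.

3

k ≥ ρ*(1−ρ₁)/(ρ₁(1−ρ*)) = 0.84·0.32 / (0.68·0.16) = 2.471.
Smallest integer k = 3.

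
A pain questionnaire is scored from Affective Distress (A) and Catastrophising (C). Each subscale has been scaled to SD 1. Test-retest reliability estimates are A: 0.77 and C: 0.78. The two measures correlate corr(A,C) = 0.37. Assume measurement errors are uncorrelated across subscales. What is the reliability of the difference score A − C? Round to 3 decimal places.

0.643

Var(A−C) = 1 + 1 − 2·0.37 = 2 − 0.74 = 1.26.
Because errors are independent across components, Cov(Tᵢ,Tⱼ) = Cov(Xᵢ,Xⱼ); the off-diagonal part of the true-score variance is the same as above.
True-score variance = [0.77 + 0.78] − 0.74 = 1.55 − 0.74 = 0.81.
Reliability = 0.81 / 1.26 = 0.643.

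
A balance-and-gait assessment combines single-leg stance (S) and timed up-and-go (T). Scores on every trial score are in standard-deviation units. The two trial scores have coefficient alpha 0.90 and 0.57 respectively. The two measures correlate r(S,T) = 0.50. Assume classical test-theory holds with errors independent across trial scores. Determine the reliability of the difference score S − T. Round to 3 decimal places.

Var(S−T) = 1 + 1 − 2·0.50 = 2 − 1 = 1.
With uncorrelated errors the cross-covariances are all true-score covariance, so they carry over unchanged; only the diagonal terms shrink to ρᵢσᵢ².
True-score variance = [0.90 + 0.57] − 1 = 1.47 − 1 = 0.47.
Reliability = 0.47 / 1 = 0.470.

0.470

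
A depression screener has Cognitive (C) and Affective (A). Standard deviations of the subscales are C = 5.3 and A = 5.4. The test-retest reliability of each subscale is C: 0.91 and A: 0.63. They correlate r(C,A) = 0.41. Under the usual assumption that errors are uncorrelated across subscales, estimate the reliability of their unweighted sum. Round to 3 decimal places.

Var(C+A) = 5.3² + 5.4² + 2·[5.3·5.4·0.41] = 57.25 + 23.4684 = 80.7184.
Because errors are independent across components, Cov(Tᵢ,Tⱼ) = Cov(Xᵢ,Xⱼ); the off-diagonal part of the true-score variance is the same as above.
True-score variance = [5.3²·0.91 + 5.4²·0.63] + 23.4684 = 43.9327 + 23.4684 = 67.4011.
Reliability = 67.4011 / 80.7184 = 0.835.

0.835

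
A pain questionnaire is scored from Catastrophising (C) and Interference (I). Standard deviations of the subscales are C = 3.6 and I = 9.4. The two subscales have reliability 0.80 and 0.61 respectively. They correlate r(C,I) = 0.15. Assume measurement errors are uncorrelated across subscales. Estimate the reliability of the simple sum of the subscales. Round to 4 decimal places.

0.6676

Var(C+I) = 3.6² + 9.4² + 2·[3.6·9.4·0.15] = 101.32 + 10.152 = 111.472.
With uncorrelated errors the cross-covariances are all true-score covariance, so they carry over unchanged; only the diagonal terms shrink to ρᵢσᵢ².
True-score variance = [3.6²·0.80 + 9.4²·0.61] + 10.152 = 64.2676 + 10.152 = 74.4196.
Reliability = 74.4196 / 111.472 = 0.6676.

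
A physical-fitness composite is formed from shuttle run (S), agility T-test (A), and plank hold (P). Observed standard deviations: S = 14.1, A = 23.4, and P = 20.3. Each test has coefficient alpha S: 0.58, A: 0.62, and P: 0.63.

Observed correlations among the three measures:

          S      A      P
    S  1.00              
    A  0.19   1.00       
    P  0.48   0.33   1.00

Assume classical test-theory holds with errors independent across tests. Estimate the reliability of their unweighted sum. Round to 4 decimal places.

0.7628

Var(S+A+P) = 14.1² + 23.4² + 20.3² + 2·[14.1·23.4·0.19 + 14.1·20.3·0.48 + 23.4·20.3·0.33] = 1158.46 + 713.671 = 1872.13.
With uncorrelated errors the cross-covariances are all true-score covariance, so they carry over unchanged; only the diagonal terms shrink to ρᵢσᵢ².
True-score variance = [14.1²·0.58 + 23.4²·0.62 + 20.3²·0.63] + 713.671 = 714.414 + 713.671 = 1428.08.
Reliability = 1428.08 / 1872.13 = 0.7628.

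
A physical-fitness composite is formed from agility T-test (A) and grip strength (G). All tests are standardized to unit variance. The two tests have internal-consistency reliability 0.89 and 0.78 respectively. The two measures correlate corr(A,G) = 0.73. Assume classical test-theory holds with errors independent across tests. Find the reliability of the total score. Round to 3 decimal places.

Var(A+G) = 2 + 2·[0.73] = 2 + 1.46 = 3.46.
Because errors are independent across components, Cov(Tᵢ,Tⱼ) = Cov(Xᵢ,Xⱼ); the off-diagonal part of the true-score variance is the same as above.
True-score variance = [0.89 + 0.78] + 1.46 = 1.67 + 1.46 = 3.13.
Reliability = 3.13 / 3.46 = 0.905.

0.905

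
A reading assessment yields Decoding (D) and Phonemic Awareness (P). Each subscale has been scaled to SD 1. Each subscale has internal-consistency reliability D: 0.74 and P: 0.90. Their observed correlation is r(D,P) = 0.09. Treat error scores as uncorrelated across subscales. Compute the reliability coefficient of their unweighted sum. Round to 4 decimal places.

0.8349

Var(D+P) = 2 + 2·[0.09] = 2 + 0.18 = 2.18.
Because errors are independent across components, Cov(Tᵢ,Tⱼ) = Cov(Xᵢ,Xⱼ); the off-diagonal part of the true-score variance is the same as above.
True-score variance = [0.74 + 0.90] + 0.18 = 1.64 + 0.18 = 1.82.
Reliability = 1.82 / 2.18 = 0.8349.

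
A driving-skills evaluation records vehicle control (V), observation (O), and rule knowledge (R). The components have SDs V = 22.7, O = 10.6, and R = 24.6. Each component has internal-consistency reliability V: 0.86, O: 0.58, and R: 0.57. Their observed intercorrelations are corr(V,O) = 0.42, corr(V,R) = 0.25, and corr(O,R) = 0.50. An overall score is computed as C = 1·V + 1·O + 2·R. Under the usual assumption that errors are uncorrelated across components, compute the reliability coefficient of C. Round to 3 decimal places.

Var(C) = 22.7² + 10.6² + 2²·24.6² + 2·[22.7·10.6·0.42 + 2·22.7·24.6·0.25 + 2·10.6·24.6·0.50] = 3048.29 + 1282.06 = 4330.35.
With uncorrelated errors the cross-covariances are all true-score covariance, so they carry over unchanged; only the diagonal terms shrink to ρᵢσᵢ².
True-score variance = [22.7²·0.86 + 10.6²·0.58 + 2²·24.6²·0.57] + 1282.06 = 1888.08 + 1282.06 = 3170.14.
Reliability = 3170.14 / 4330.35 = 0.732.

0.732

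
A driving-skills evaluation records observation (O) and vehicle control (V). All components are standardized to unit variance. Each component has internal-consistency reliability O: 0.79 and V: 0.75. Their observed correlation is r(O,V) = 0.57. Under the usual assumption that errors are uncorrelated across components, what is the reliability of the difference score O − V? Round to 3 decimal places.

0.465

Var(O−V) = 1 + 1 − 2·0.57 = 2 − 1.14 = 0.86.
Because errors are independent across components, Cov(Tᵢ,Tⱼ) = Cov(Xᵢ,Xⱼ); the off-diagonal part of the true-score variance is the same as above.
True-score variance = [0.79 + 0.75] − 1.14 = 1.54 − 1.14 = 0.4.
Reliability = 0.4 / 0.86 = 0.465.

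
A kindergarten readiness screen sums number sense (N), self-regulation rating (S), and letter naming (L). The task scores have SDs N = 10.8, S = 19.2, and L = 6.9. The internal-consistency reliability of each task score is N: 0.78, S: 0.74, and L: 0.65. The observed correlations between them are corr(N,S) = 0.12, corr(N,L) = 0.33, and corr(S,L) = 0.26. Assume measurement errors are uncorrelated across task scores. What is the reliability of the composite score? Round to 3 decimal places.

Var(N+S+L) = 10.8² + 19.2² + 6.9² + 2·[10.8·19.2·0.12 + 10.8·6.9·0.33 + 19.2·6.9·0.26] = 532.89 + 167.839 = 700.729.
Because errors are independent across components, Cov(Tᵢ,Tⱼ) = Cov(Xᵢ,Xⱼ); the off-diagonal part of the true-score variance is the same as above.
True-score variance = [10.8²·0.78 + 19.2²·0.74 + 6.9²·0.65] + 167.839 = 394.719 + 167.839 = 562.558.
Reliability = 562.558 / 700.729 = 0.803.

0.803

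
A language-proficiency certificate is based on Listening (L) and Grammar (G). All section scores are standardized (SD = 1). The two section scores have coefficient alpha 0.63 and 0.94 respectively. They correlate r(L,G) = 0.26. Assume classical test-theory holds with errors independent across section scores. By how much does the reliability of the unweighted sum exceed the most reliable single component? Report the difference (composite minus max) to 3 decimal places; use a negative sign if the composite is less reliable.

Var(sum) = 2 + 0.52 = 2.52; true-score variance = 1.57 + 0.52 = 2.09; composite reliability = 0.8294.
Max component reliability = 0.9400.
Difference = 0.8294 − 0.9400 = -0.111.

-0.111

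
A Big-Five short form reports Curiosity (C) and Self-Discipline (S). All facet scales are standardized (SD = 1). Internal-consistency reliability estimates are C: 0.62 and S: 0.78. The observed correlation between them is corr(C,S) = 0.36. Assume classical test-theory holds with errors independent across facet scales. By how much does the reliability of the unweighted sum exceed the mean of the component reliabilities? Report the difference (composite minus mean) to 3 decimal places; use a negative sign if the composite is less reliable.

0.079

Var(sum) = 2 + 0.72 = 2.72; true-score variance = 1.4 + 0.72 = 2.12; composite reliability = 0.7794.
Mean component reliability = 0.7000.
Difference = 0.7794 − 0.7000 = 0.079.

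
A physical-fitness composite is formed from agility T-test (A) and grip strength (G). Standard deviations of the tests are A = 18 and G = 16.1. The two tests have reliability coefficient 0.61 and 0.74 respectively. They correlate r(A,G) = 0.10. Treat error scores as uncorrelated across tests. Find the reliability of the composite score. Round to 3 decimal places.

Var(A+G) = 18² + 16.1² + 2·[18·16.1·0.10] = 583.21 + 57.96 = 641.17.
Because errors are independent across components, Cov(Tᵢ,Tⱼ) = Cov(Xᵢ,Xⱼ); the off-diagonal part of the true-score variance is the same as above.
True-score variance = [18²·0.61 + 16.1²·0.74] + 57.96 = 389.455 + 57.96 = 447.415.
Reliability = 447.415 / 641.17 = 0.698.

0.698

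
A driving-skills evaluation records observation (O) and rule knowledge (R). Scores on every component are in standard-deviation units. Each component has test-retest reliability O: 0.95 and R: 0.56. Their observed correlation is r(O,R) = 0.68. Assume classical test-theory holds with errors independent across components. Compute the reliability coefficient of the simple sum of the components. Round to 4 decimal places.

Var(O+R) = 2 + 2·[0.68] = 2 + 1.36 = 3.36.
With uncorrelated errors the cross-covariances are all true-score covariance, so they carry over unchanged; only the diagonal terms shrink to ρᵢσᵢ².
True-score variance = [0.95 + 0.56] + 1.36 = 1.51 + 1.36 = 2.87.
Reliability = 2.87 / 3.36 = 0.8542.

0.8542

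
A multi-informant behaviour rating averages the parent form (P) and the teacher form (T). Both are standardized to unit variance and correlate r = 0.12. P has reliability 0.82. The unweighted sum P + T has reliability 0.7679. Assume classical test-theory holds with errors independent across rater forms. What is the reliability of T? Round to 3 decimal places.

Var(P+T) = 2 + 2·0.12 = 2.240.
True-score variance = ρ_P + ρ_T + 2·0.12, so 0.7679 = (0.82 + ρ_T + 0.24) / 2.240.
ρ_T = 0.7679·2.240 − 0.82 − 0.24 = 0.660.

0.660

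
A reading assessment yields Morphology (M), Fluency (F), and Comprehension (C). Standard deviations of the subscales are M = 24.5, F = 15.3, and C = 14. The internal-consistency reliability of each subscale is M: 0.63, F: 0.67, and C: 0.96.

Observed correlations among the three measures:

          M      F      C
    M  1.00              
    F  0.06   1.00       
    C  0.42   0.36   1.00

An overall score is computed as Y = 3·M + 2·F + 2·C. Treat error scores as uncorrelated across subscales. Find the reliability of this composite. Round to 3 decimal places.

Var(Y) = 3²·24.5² + 2²·15.3² + 2²·14² + 2·[6·24.5·15.3·0.06 + 6·24.5·14·0.42 + 4·15.3·14·0.36] = 7122.61 + 2615.51 = 9738.12.
Because errors are independent across components, Cov(Tᵢ,Tⱼ) = Cov(Xᵢ,Xⱼ); the off-diagonal part of the true-score variance is the same as above.
True-score variance = [3²·24.5²·0.63 + 2²·15.3²·0.67 + 2²·14²·0.96] + 2615.51 = 4783.42 + 2615.51 = 7398.93.
Reliability = 7398.93 / 9738.12 = 0.760.

0.760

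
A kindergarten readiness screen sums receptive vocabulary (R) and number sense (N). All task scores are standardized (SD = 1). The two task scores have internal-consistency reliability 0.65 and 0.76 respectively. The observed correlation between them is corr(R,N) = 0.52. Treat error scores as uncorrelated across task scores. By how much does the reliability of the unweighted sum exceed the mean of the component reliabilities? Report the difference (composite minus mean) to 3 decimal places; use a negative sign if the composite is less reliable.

0.101

Var(sum) = 2 + 1.04 = 3.04; true-score variance = 1.41 + 1.04 = 2.45; composite reliability = 0.8059.
Mean component reliability = 0.7050.
Difference = 0.8059 − 0.7050 = 0.101.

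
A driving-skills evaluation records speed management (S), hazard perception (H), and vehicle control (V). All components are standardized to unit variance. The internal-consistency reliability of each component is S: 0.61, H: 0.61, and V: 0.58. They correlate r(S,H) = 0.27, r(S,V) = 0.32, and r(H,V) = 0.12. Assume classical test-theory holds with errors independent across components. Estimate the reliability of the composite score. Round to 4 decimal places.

0.7285

Var(S+H+V) = 3 + 2·[0.27 + 0.32 + 0.12] = 3 + 1.42 = 4.42.
Because errors are independent across components, Cov(Tᵢ,Tⱼ) = Cov(Xᵢ,Xⱼ); the off-diagonal part of the true-score variance is the same as above.
True-score variance = [0.61 + 0.61 + 0.58] + 1.42 = 1.8 + 1.42 = 3.22.
Reliability = 3.22 / 4.42 = 0.7285.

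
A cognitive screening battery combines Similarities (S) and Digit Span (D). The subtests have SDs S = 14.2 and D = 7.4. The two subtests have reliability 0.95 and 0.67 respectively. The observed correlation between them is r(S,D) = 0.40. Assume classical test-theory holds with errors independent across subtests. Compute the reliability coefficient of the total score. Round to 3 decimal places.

Var(S+D) = 14.2² + 7.4² + 2·[14.2·7.4·0.40] = 256.4 + 84.064 = 340.464.
Under uncorrelated errors the observed covariances equal the true-score covariances, so only the own-variance terms attenuate.
True-score variance = [14.2²·0.95 + 7.4²·0.67] + 84.064 = 228.247 + 84.064 = 312.311.
Reliability = 312.311 / 340.464 = 0.917.

0.917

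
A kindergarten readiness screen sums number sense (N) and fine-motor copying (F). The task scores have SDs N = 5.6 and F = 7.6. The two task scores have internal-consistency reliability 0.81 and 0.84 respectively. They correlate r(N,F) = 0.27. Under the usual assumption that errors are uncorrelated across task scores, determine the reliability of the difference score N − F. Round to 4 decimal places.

Var(N−F) = 5.6² + 7.6² − 2·5.6·7.6·0.27 = 89.12 − 22.9824 = 66.1376.
With uncorrelated errors the cross-covariances are all true-score covariance, so they carry over unchanged; only the diagonal terms shrink to ρᵢσᵢ².
True-score variance = [5.6²·0.81 + 7.6²·0.84] − 22.9824 = 73.92 − 22.9824 = 50.9376.
Reliability = 50.9376 / 66.1376 = 0.7702.

0.7702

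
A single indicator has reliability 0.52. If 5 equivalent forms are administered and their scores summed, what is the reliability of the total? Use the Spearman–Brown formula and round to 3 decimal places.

0.844

ρ_k = kρ / (1 + (k−1)ρ) = 5·0.52 / (1 + 4·0.52) = 2.600 / 3.080 = 0.844.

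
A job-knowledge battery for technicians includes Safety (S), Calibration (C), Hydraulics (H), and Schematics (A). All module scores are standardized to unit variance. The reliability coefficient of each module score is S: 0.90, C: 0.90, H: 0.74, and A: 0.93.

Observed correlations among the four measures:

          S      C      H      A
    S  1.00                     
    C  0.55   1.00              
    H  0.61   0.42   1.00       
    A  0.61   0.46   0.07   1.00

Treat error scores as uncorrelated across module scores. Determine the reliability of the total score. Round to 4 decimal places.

0.9439

Var(S+C+H+A) = 4 + 2·[0.55 + 0.61 + 0.61 + 0.42 + 0.46 + 0.07] = 4 + 5.44 = 9.44.
With uncorrelated errors the cross-covariances are all true-score covariance, so they carry over unchanged; only the diagonal terms shrink to ρᵢσᵢ².
True-score variance = [0.90 + 0.90 + 0.74 + 0.93] + 5.44 = 3.47 + 5.44 = 8.91.
Reliability = 8.91 / 9.44 = 0.9439.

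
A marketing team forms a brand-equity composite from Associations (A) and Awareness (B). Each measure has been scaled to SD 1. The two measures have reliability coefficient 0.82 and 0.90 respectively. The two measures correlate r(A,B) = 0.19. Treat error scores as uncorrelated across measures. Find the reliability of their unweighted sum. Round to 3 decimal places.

0.882

Var(A+B) = 2 + 2·[0.19] = 2 + 0.38 = 2.38.
Because errors are independent across components, Cov(Tᵢ,Tⱼ) = Cov(Xᵢ,Xⱼ); the off-diagonal part of the true-score variance is the same as above.
True-score variance = [0.82 + 0.90] + 0.38 = 1.72 + 0.38 = 2.1.
Reliability = 2.1 / 2.38 = 0.882.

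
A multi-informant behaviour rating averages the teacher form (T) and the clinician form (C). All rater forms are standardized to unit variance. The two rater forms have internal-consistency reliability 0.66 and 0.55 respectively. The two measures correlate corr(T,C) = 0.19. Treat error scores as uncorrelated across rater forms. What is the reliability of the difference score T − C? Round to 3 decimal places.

0.512

Var(T−C) = 1 + 1 − 2·0.19 = 2 − 0.38 = 1.62.
With uncorrelated errors the cross-covariances are all true-score covariance, so they carry over unchanged; only the diagonal terms shrink to ρᵢσᵢ².
True-score variance = [0.66 + 0.55] − 0.38 = 1.21 − 0.38 = 0.83.
Reliability = 0.83 / 1.62 = 0.512.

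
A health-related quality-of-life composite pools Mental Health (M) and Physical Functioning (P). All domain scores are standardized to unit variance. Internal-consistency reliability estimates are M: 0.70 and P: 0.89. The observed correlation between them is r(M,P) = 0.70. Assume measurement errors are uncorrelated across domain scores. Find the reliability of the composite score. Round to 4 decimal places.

Var(M+P) = 2 + 2·[0.70] = 2 + 1.4 = 3.4.
With uncorrelated errors the cross-covariances are all true-score covariance, so they carry over unchanged; only the diagonal terms shrink to ρᵢσᵢ².
True-score variance = [0.70 + 0.89] + 1.4 = 1.59 + 1.4 = 2.99.
Reliability = 2.99 / 3.4 = 0.8794.

0.8794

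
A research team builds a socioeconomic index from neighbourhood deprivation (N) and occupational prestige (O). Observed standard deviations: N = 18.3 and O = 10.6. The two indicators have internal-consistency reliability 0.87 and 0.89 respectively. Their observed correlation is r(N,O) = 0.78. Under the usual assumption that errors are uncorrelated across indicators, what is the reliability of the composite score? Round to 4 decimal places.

Var(N+O) = 18.3² + 10.6² + 2·[18.3·10.6·0.78] = 447.25 + 302.609 = 749.859.
With uncorrelated errors the cross-covariances are all true-score covariance, so they carry over unchanged; only the diagonal terms shrink to ρᵢσᵢ².
True-score variance = [18.3²·0.87 + 10.6²·0.89] + 302.609 = 391.355 + 302.609 = 693.964.
Reliability = 693.964 / 749.859 = 0.9255.

0.9255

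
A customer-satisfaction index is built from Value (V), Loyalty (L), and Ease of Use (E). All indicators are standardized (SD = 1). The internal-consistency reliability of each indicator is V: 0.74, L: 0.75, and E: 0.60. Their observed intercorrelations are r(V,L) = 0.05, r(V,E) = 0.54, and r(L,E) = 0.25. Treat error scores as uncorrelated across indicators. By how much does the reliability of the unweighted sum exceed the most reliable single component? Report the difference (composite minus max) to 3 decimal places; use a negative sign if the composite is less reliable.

0.056

Var(sum) = 3 + 1.68 = 4.68; true-score variance = 2.09 + 1.68 = 3.77; composite reliability = 0.8056.
Max component reliability = 0.7500.
Difference = 0.8056 − 0.7500 = 0.056.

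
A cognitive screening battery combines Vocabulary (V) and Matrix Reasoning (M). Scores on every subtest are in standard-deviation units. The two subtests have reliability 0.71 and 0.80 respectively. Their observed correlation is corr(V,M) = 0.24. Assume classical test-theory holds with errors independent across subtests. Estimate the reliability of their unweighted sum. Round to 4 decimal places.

Var(V+M) = 2 + 2·[0.24] = 2 + 0.48 = 2.48.
Because errors are independent across components, Cov(Tᵢ,Tⱼ) = Cov(Xᵢ,Xⱼ); the off-diagonal part of the true-score variance is the same as above.
True-score variance = [0.71 + 0.80] + 0.48 = 1.51 + 0.48 = 1.99.
Reliability = 1.99 / 2.48 = 0.8024.

0.8024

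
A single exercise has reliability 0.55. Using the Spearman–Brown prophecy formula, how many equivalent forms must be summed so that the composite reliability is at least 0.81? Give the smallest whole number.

k ≥ ρ*(1−ρ₁)/(ρ₁(1−ρ*)) = 0.81·0.45 / (0.55·0.19) = 3.488.
Smallest integer k = 4.

4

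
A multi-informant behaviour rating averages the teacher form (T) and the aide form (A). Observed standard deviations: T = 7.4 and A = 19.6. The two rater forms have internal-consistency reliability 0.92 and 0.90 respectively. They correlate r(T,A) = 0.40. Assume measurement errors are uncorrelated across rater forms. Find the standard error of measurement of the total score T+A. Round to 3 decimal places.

6.542

Var(total) = 438.92 + 116.032 = 554.952.
True-score variance = 396.123 + 116.032 = 512.155, so reliability = 0.9229.
Error variance = 554.952 − 512.155 = 42.7968; SEM = √42.7968 = 6.542.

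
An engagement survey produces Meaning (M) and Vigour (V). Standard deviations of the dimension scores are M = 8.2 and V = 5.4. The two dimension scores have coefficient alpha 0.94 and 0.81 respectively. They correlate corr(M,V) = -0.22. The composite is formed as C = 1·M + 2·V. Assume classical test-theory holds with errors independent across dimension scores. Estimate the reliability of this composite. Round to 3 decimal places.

0.819

Var(C) = 8.2² + 2²·5.4² + 2·[2·8.2·5.4·(-0.22)] = 183.88 − 38.9664 = 144.914.
Because errors are independent across components, Cov(Tᵢ,Tⱼ) = Cov(Xᵢ,Xⱼ); the off-diagonal part of the true-score variance is the same as above.
True-score variance = [8.2²·0.94 + 2²·5.4²·0.81] − 38.9664 = 157.684 − 38.9664 = 118.718.
Reliability = 118.718 / 144.914 = 0.819.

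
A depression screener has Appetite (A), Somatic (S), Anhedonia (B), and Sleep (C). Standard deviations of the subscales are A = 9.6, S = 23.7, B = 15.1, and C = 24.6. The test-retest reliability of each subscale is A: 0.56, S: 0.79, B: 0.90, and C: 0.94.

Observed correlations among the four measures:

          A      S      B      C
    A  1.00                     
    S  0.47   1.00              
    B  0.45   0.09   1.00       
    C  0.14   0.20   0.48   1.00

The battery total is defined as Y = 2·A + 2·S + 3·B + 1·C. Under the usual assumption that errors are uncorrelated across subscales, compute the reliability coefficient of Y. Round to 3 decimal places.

Var(Y) = 2²·9.6² + 2²·23.7² + 3²·15.1² + 24.6² + 2·[4·9.6·23.7·0.47 + 6·9.6·15.1·0.45 + 2·9.6·24.6·0.14 + 6·23.7·15.1·0.09 + 2·23.7·24.6·0.20 + 3·15.1·24.6·0.48] = 5272.65 + 3693.23 = 8965.88.
Because errors are independent across components, Cov(Tᵢ,Tⱼ) = Cov(Xᵢ,Xⱼ); the off-diagonal part of the true-score variance is the same as above.
True-score variance = [2²·9.6²·0.56 + 2²·23.7²·0.79 + 3²·15.1²·0.90 + 24.6²·0.94] + 3693.23 = 4397.11 + 3693.23 = 8090.34.
Reliability = 8090.34 / 8965.88 = 0.902.

0.902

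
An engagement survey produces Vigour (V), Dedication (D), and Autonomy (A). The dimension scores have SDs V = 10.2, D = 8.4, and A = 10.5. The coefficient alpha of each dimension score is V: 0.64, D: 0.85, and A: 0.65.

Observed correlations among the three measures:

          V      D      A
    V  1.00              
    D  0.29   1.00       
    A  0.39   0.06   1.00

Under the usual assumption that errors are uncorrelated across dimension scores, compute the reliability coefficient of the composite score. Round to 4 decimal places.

0.7979

Var(V+D+A) = 10.2² + 8.4² + 10.5² + 2·[10.2·8.4·0.29 + 10.2·10.5·0.39 + 8.4·10.5·0.06] = 284.85 + 143.816 = 428.666.
Under uncorrelated errors the observed covariances equal the true-score covariances, so only the own-variance terms attenuate.
True-score variance = [10.2²·0.64 + 8.4²·0.85 + 10.5²·0.65] + 143.816 = 198.224 + 143.816 = 342.041.
Reliability = 342.041 / 428.666 = 0.7979.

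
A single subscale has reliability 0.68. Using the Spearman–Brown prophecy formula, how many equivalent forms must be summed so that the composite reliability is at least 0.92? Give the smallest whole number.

6

k ≥ ρ*(1−ρ₁)/(ρ₁(1−ρ*)) = 0.92·0.32 / (0.68·0.08) = 5.412.
Smallest integer k = 6.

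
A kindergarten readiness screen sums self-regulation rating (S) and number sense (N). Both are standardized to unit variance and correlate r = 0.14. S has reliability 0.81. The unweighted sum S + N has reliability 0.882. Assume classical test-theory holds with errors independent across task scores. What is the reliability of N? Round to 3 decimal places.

Var(S+N) = 2 + 2·0.14 = 2.280.
True-score variance = ρ_S + ρ_N + 2·0.14, so 0.882 = (0.81 + ρ_N + 0.28) / 2.280.
ρ_N = 0.882·2.280 − 0.81 − 0.28 = 0.921.

0.921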